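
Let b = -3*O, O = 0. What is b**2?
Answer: 0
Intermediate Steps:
b = 0 (b = -3*0 = 0)
b**2 = 0**2 = 0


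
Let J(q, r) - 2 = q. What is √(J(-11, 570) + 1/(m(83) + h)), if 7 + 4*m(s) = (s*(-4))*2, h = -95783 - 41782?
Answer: I*√2731726904573/550931 ≈ 3.0*I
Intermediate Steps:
J(q, r) = 2 + q
h = -137565
m(s) = -7/4 - 2*s (m(s) = -7/4 + ((s*(-4))*2)/4 = -7/4 + (-4*s*2)/4 = -7/4 + (-8*s)/4 = -7/4 - 2*s)
√(J(-11, 570) + 1/(m(83) + h)) = √((2 - 11) + 1/((-7/4 - 2*83) - 137565)) = √(-9 + 1/((-7/4 - 166) - 137565)) = √(-9 + 1/(-671/4 - 137565)) = √(-9 + 1/(-550931/4)) = √(-9 - 4/550931) = √(-4958383/550931) = I*√2731726904573/550931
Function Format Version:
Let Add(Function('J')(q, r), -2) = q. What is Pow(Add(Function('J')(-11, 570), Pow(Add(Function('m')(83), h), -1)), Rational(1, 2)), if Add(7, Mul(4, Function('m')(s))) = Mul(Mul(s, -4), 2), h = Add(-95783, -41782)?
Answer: Mul(Rational(1, 550931), I, Pow(2731726904573, Rational(1, 2))) ≈ Mul(3.0000, I)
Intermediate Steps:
Function('J')(q, r) = Add(2, q)
h = -137565
Function('m')(s) = Add(Rational(-7, 4), Mul(-2, s)) (Function('m')(s) = Add(Rational(-7, 4), Mul(Rational(1, 4), Mul(Mul(s, -4), 2))) = Add(Rational(-7, 4), Mul(Rational(1, 4), Mul(Mul(-4, s), 2))) = Add(Rational(-7, 4), Mul(Rational(1, 4), Mul(-8, s))) = Add(Rational(-7, 4), Mul(-2, s)))
Pow(Add(Function('J')(-11, 570), Pow(Add(Function('m')(83), h), -1)), Rational(1, 2)) = Pow(Add(Add(2, -11), Pow(Add(Add(Rational(-7, 4), Mul(-2, 83)), -137565), -1)), Rational(1, 2)) = Pow(Add(-9, Pow(Add(Add(Rational(-7, 4), -166), -137565), -1)), Rational(1, 2)) = Pow(Add(-9, Pow(Add(Rational(-671, 4), -137565), -1)), Rational(1, 2)) = Pow(Add(-9, Pow(Rational(-550931, 4), -1)), Rational(1, 2)) = Pow(Add(-9, Rational(-4, 550931)), Rational(1, 2)) = Pow(Rational(-4958383, 550931), Rational(1, 2)) = Mul(Rational(1, 550931), I, Pow(2731726904573, Rational(1, 2)))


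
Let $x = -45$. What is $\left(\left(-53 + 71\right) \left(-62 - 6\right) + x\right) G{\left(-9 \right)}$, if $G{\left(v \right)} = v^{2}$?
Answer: $-102789$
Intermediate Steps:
$\left(\left(-53 + 71\right) \left(-62 - 6\right) + x\right) G{\left(-9 \right)} = \left(\left(-53 + 71\right) \left(-62 - 6\right) - 45\right) \left(-9\right)^{2} = \left(18 \left(-68\right) - 45\right) 81 = \left(-1224 - 45\right) 81 = \left(-1269\right) 81 = -102789$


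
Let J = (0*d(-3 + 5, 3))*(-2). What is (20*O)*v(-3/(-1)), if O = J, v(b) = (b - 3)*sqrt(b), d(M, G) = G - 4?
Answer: 0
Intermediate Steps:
d(M, G) = -4 + G
v(b) = sqrt(b)*(-3 + b) (v(b) = (-3 + b)*sqrt(b) = sqrt(b)*(-3 + b))
J = 0 (J = (0*(-4 + 3))*(-2) = (0*(-1))*(-2) = 0*(-2) = 0)
O = 0
(20*O)*v(-3/(-1)) = (20*0)*(sqrt(-3/(-1))*(-3 - 3/(-1))) = 0*(sqrt(-3*(-1))*(-3 - 3*(-1))) = 0*(sqrt(3)*(-3 + 3)) = 0*(sqrt(3)*0) = 0*0 = 0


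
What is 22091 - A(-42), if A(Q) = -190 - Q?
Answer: 22239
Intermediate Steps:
22091 - A(-42) = 22091 - (-190 - 1*(-42)) = 22091 - (-190 + 42) = 22091 - 1*(-148) = 22091 + 148 = 22239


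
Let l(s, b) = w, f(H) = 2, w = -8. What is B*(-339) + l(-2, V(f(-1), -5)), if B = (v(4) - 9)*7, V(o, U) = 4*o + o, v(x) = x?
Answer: 11857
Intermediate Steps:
V(o, U) = 5*o
l(s, b) = -8
B = -35 (B = (4 - 9)*7 = -5*7 = -35)
B*(-339) + l(-2, V(f(-1), -5)) = -35*(-339) - 8 = 11865 - 8 = 11857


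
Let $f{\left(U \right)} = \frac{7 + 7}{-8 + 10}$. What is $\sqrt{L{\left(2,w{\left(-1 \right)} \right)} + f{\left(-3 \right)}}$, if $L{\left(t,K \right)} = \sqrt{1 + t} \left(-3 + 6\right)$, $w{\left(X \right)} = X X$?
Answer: $\sqrt{7 + 3 \sqrt{3}} \approx 3.4923$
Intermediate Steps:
$w{\left(X \right)} = X^{2}$
$f{\left(U \right)} = 7$ ($f{\left(U \right)} = \frac{14}{2} = 14 \cdot \frac{1}{2} = 7$)
$L{\left(t,K \right)} = 3 \sqrt{1 + t}$ ($L{\left(t,K \right)} = \sqrt{1 + t} 3 = 3 \sqrt{1 + t}$)
$\sqrt{L{\left(2,w{\left(-1 \right)} \right)} + f{\left(-3 \right)}} = \sqrt{3 \sqrt{1 + 2} + 7} = \sqrt{3 \sqrt{3} + 7} = \sqrt{7 + 3 \sqrt{3}}$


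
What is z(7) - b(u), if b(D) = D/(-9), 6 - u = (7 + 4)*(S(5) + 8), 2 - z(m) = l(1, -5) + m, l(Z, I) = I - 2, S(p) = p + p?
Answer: -58/3 ≈ -19.333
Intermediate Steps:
S(p) = 2*p
l(Z, I) = -2 + I
z(m) = 9 - m (z(m) = 2 - ((-2 - 5) + m) = 2 - (-7 + m) = 2 + (7 - m) = 9 - m)
u = -192 (u = 6 - (7 + 4)*(2*5 + 8) = 6 - 11*(10 + 8) = 6 - 11*18 = 6 - 1*198 = 6 - 198 = -192)
b(D) = -D/9 (b(D) = D*(-1/9) = -D/9)
z(7) - b(u) = (9 - 1*7) - (-1)*(-192)/9 = (9 - 7) - 1*64/3 = 2 - 64/3 = -58/3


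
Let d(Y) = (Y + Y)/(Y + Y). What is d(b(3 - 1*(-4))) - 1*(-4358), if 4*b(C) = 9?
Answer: 4359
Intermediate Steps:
b(C) = 9/4 (b(C) = (1/4)*9 = 9/4)
d(Y) = 1 (d(Y) = (2*Y)/((2*Y)) = (2*Y)*(1/(2*Y)) = 1)
d(b(3 - 1*(-4))) - 1*(-4358) = 1 - 1*(-4358) = 1 + 4358 = 4359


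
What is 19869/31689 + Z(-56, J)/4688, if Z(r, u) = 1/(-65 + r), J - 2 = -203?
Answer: 3756872941/5991840624 ≈ 0.62700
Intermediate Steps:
J = -201 (J = 2 - 203 = -201)
19869/31689 + Z(-56, J)/4688 = 19869/31689 + 1/(-65 - 56*4688) = 19869*(1/31689) + (1/4688)/(-121) = 6623/10563 - 1/121*1/4688 = 6623/10563 - 1/567248 = 3756872941/5991840624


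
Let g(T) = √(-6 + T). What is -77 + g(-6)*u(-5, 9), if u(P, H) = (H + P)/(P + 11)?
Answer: -77 + 4*I*√3/3 ≈ -77.0 + 2.3094*I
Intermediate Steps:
u(P, H) = (H + P)/(11 + P)
-77 + g(-6)*u(-5, 9) = -77 + √(-6 - 6)*((9 - 5)/(11 - 5)) = -77 + √(-12)*(4/6) = -77 + (2*I*√3)*((⅙)*4) = -77 + (2*I*√3)*(⅔) = -77 + 4*I*√3/3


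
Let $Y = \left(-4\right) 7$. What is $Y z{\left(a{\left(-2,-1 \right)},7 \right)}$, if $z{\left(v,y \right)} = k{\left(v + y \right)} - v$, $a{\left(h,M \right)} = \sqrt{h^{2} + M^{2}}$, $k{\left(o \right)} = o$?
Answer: $-196$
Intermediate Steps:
$Y = -28$
$a{\left(h,M \right)} = \sqrt{M^{2} + h^{2}}$
$z{\left(v,y \right)} = y$ ($z{\left(v,y \right)} = \left(v + y\right) - v = y$)
$Y z{\left(a{\left(-2,-1 \right)},7 \right)} = \left(-28\right) 7 = -196$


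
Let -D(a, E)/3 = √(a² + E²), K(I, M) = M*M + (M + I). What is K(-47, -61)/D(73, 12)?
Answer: -3613*√5473/16419 ≈ -16.279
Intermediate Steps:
K(I, M) = I + M + M² (K(I, M) = M² + (I + M) = I + M + M²)
D(a, E) = -3*√(E² + a²) (D(a, E) = -3*√(a² + E²) = -3*√(E² + a²))
K(-47, -61)/D(73, 12) = (-47 - 61 + (-61)²)/((-3*√(12² + 73²))) = (-47 - 61 + 3721)/((-3*√(144 + 5329))) = 3613/((-3*√5473)) = 3613*(-√5473/16419) = -3613*√5473/16419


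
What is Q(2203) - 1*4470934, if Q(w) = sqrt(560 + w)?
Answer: -4470934 + 3*sqrt(307) ≈ -4.4709e+6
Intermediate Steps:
Q(2203) - 1*4470934 = sqrt(560 + 2203) - 1*4470934 = sqrt(2763) - 4470934 = 3*sqrt(307) - 4470934 = -4470934 + 3*sqrt(307)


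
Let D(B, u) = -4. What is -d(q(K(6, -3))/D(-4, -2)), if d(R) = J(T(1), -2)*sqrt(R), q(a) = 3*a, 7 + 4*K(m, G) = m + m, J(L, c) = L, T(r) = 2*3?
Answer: -3*I*sqrt(15)/2 ≈ -5.8095*I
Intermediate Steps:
T(r) = 6
K(m, G) = -7/4 + m/2 (K(m, G) = -7/4 + (m + m)/4 = -7/4 + (2*m)/4 = -7/4 + m/2)
d(R) = 6*sqrt(R)
-d(q(K(6, -3))/D(-4, -2)) = -6*sqrt((3*(-7/4 + (1/2)*6))/(-4)) = -6*sqrt((3*(-7/4 + 3))*(-1/4)) = -6*sqrt((3*(5/4))*(-1/4)) = -6*sqrt((15/4)*(-1/4)) = -6*sqrt(-15/16) = -6*I*sqrt(15)/4 = -3*I*sqrt(15)/2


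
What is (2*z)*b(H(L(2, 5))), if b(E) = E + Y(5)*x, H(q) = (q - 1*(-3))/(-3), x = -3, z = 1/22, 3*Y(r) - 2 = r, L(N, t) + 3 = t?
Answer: -26/33 ≈ -0.78788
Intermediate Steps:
L(N, t) = -3 + t
Y(r) = ⅔ + r/3
z = 1/22 ≈ 0.045455
H(q) = -1 - q/3 (H(q) = (q + 3)*(-⅓) = (3 + q)*(-⅓) = -1 - q/3)
b(E) = -7 + E (b(E) = E + (⅔ + (⅓)*5)*(-3) = E + (⅔ + 5/3)*(-3) = E + (7/3)*(-3) = E - 7 = -7 + E)
(2*z)*b(H(L(2, 5))) = (2*(1/22))*(-7 + (-1 - (-3 + 5)/3)) = (-7 + (-1 - ⅓*2))/11 = (-7 + (-1 - ⅔))/11 = (-7 - 5/3)/11 = (1/11)*(-26/3) = -26/33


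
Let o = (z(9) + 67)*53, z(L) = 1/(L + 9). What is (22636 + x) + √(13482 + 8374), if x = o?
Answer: 471419/18 + 4*√1366 ≈ 26338.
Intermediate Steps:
z(L) = 1/(9 + L)
o = 63971/18 (o = (1/(9 + 9) + 67)*53 = (1/18 + 67)*53 = (1207/18)*53 = 63971/18 ≈ 3553.9)
x = 63971/18 ≈ 3553.9
(22636 + x) + √(13482 + 8374) = (22636 + 63971/18) + √(13482 + 8374) = 471419/18 + √21856 = 471419/18 + 4*√1366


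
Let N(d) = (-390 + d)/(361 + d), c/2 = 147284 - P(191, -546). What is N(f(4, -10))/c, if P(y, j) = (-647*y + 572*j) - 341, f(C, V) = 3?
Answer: -387/424798192 ≈ -9.1102e-7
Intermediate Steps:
P(y, j) = -341 - 647*y + 572*j
c = 1167028 (c = 2*(147284 - (-341 - 647*191 + 572*(-546))) = 2*(147284 - (-341 - 123577 - 312312)) = 2*(147284 - 1*(-436230)) = 2*(147284 + 436230) = 2*583514 = 1167028)
N(d) = (-390 + d)/(361 + d)
N(f(4, -10))/c = ((-390 + 3)/(361 + 3))/1167028 = (-387/364)*(1/1167028) = ((1/364)*(-387))*(1/1167028) = -387/364*1/1167028 = -387/424798192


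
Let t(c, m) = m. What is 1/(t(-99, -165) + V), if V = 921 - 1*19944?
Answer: -1/19188 ≈ -5.2116e-5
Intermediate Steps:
V = -19023 (V = 921 - 19944 = -19023)
1/(t(-99, -165) + V) = 1/(-165 - 19023) = 1/(-19188) = -1/19188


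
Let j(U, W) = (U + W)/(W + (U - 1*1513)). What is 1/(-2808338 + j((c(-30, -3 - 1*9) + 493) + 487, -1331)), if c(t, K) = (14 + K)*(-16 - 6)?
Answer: -1908/5358308509 ≈ -3.5608e-7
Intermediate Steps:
c(t, K) = -308 - 22*K (c(t, K) = (14 + K)*(-22) = -308 - 22*K)
j(U, W) = (U + W)/(-1513 + U + W) (j(U, W) = (U + W)/(W + (U - 1513)) = (U + W)/(W + (-1513 + U)) = (U + W)/(-1513 + U + W))
1/(-2808338 + j((c(-30, -3 - 1*9) + 493) + 487, -1331)) = 1/(-2808338 + ((((-308 - 22*(-3 - 1*9)) + 493) + 487) - 1331)/(-1513 + (((-308 - 22*(-3 - 1*9)) + 493) + 487) - 1331)) = 1/(-2808338 + ((((-308 - 22*(-3 - 9)) + 493) + 487) - 1331)/(-1513 + (((-308 - 22*(-3 - 9)) + 493) + 487) - 1331)) = 1/(-2808338 + ((((-308 - 22*(-12)) + 493) + 487) - 1331)/(-1513 + (((-308 - 22*(-12)) + 493) + 487) - 1331)) = 1/(-2808338 + ((((-308 + 264) + 493) + 487) - 1331)/(-1513 + (((-308 + 264) + 493) + 487) - 1331)) = 1/(-2808338 + (((-44 + 493) + 487) - 1331)/(-1513 + ((-44 + 493) + 487) - 1331)) = 1/(-2808338 + ((449 + 487) - 1331)/(-1513 + (449 + 487) - 1331)) = 1/(-2808338 + (936 - 1331)/(-1513 + 936 - 1331)) = 1/(-2808338 - 395/(-1908)) = 1/(-2808338 - 1/1908*(-395)) = 1/(-2808338 + 395/1908) = 1/(-5358308509/1908) = -1908/5358308509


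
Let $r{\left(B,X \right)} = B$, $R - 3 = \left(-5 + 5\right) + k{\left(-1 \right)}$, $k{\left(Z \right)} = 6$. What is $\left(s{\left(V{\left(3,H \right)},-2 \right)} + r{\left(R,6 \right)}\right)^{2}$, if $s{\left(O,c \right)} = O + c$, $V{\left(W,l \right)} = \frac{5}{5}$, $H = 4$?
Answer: $64$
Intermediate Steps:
$V{\left(W,l \right)} = 1$ ($V{\left(W,l \right)} = 5 \cdot \frac{1}{5} = 1$)
$R = 9$ ($R = 3 + \left(\left(-5 + 5\right) + 6\right) = 3 + \left(0 + 6\right) = 3 + 6 = 9$)
$\left(s{\left(V{\left(3,H \right)},-2 \right)} + r{\left(R,6 \right)}\right)^{2} = \left(\left(1 - 2\right) + 9\right)^{2} = \left(-1 + 9\right)^{2} = 8^{2} = 64$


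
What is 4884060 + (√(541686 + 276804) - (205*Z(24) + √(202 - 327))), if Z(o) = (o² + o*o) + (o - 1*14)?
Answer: 4645850 + √818490 - 5*I*√5 ≈ 4.6468e+6 - 11.18*I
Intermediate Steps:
Z(o) = -14 + o + 2*o² (Z(o) = (o² + o²) + (o - 14) = 2*o² + (-14 + o) = -14 + o + 2*o²)
4884060 + (√(541686 + 276804) - (205*Z(24) + √(202 - 327))) = 4884060 + (√(541686 + 276804) - (205*(-14 + 24 + 2*24²) + √(202 - 327))) = 4884060 + (√818490 - (205*(-14 + 24 + 2*576) + √(-125))) = 4884060 + (√818490 - (205*(-14 + 24 + 1152) + 5*I*√5)) = 4884060 + (√818490 - (205*1162 + 5*I*√5)) = 4884060 + (√818490 - (238210 + 5*I*√5)) = 4884060 + (√818490 + (-238210 - 5*I*√5)) = 4884060 + (-238210 + √818490 - 5*I*√5) = 4645850 + √818490 - 5*I*√5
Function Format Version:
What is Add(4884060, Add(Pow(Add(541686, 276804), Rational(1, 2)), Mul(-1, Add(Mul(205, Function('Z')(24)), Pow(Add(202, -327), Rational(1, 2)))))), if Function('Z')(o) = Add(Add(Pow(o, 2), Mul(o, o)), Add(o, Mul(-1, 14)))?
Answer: Add(4645850, Pow(818490, Rational(1, 2)), Mul(-5, I, Pow(5, Rational(1, 2)))) ≈ Add(4.6468e+6, Mul(-11.180, I))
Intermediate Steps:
Function('Z')(o) = Add(-14, o, Mul(2, Pow(o, 2))) (Function('Z')(o) = Add(Add(Pow(o, 2), Pow(o, 2)), Add(o, -14)) = Add(Mul(2, Pow(o, 2)), Add(-14, o)) = Add(-14, o, Mul(2, Pow(o, 2))))
Add(4884060, Add(Pow(Add(541686, 276804), Rational(1, 2)), Mul(-1, Add(Mul(205, Function('Z')(24)), Pow(Add(202, -327), Rational(1, 2)))))) = Add(4884060, Add(Pow(Add(541686, 276804), Rational(1, 2)), Mul(-1, Add(Mul(205, Add(-14, 24, Mul(2, Pow(24, 2)))), Pow(Add(202, -327), Rational(1, 2)))))) = Add(4884060, Add(Pow(818490, Rational(1, 2)), Mul(-1, Add(Mul(205, Add(-14, 24, Mul(2, 576))), Pow(-125, Rational(1, 2)))))) = Add(4884060, Add(Pow(818490, Rational(1, 2)), Mul(-1, Add(Mul(205, Add(-14, 24, 1152)), Mul(5, I, Pow(5, Rational(1, 2))))))) = Add(4884060, Add(Pow(818490, Rational(1, 2)), Mul(-1, Add(Mul(205, 1162), Mul(5, I, Pow(5, Rational(1, 2))))))) = Add(4884060, Add(Pow(818490, Rational(1, 2)), Mul(-1, Add(238210, Mul(5, I, Pow(5, Rational(1, 2))))))) = Add(4884060, Add(Pow(818490, Rational(1, 2)), Add(-238210, Mul(-5, I, Pow(5, Rational(1, 2)))))) = Add(4884060, Add(-238210, Pow(818490, Rational(1, 2)), Mul(-5, I, Pow(5, Rational(1, 2))))) = Add(4645850, Pow(818490, Rational(1, 2)), Mul(-5, I, Pow(5, Rational(1, 2))))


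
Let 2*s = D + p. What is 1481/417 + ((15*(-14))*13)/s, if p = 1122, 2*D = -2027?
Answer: -604609/12927 ≈ -46.771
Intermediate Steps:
D = -2027/2 (D = (½)*(-2027) = -2027/2 ≈ -1013.5)
s = 217/4 (s = (-2027/2 + 1122)/2 = (½)*(217/2) = 217/4 ≈ 54.250)
1481/417 + ((15*(-14))*13)/s = 1481/417 + ((15*(-14))*13)/(217/4) = 1481*(1/417) - 210*13*(4/217) = 1481/417 - 2730*4/217 = 1481/417 - 1560/31 = -604609/12927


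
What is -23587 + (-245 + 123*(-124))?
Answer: -39084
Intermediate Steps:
-23587 + (-245 + 123*(-124)) = -23587 + (-245 - 15252) = -23587 - 15497 = -39084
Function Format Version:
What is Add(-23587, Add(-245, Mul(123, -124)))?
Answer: -39084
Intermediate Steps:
Add(-23587, Add(-245, Mul(123, -124))) = Add(-23587, Add(-245, -15252)) = Add(-23587, -15497) = -39084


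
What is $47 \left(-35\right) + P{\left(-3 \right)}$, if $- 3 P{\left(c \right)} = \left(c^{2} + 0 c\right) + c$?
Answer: $-1647$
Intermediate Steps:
$P{\left(c \right)} = - \frac{c}{3} - \frac{c^{2}}{3}$ ($P{\left(c \right)} = - \frac{\left(c^{2} + 0 c\right) + c}{3} = - \frac{\left(c^{2} + 0\right) + c}{3} = - \frac{c^{2} + c}{3} = - \frac{c + c^{2}}{3} = - \frac{c}{3} - \frac{c^{2}}{3}$)
$47 \left(-35\right) + P{\left(-3 \right)} = 47 \left(-35\right) - - (1 - 3) = -1645 - \left(-1\right) \left(-2\right) = -1645 - 2 = -1647$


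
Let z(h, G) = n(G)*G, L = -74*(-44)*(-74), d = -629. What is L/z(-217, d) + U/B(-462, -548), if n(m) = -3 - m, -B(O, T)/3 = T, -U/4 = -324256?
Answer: 1726704392/2186931 ≈ 789.56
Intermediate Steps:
U = 1297024 (U = -4*(-324256) = 1297024)
B(O, T) = -3*T
L = -240944 (L = 3256*(-74) = -240944)
z(h, G) = G*(-3 - G) (z(h, G) = (-3 - G)*G = G*(-3 - G))
L/z(-217, d) + U/B(-462, -548) = -240944*1/(629*(3 - 629)) + 1297024/((-3*(-548))) = -240944/((-1*(-629)*(-626))) + 1297024/1644 = -240944/(-393754) + 1297024*(1/1644) = -240944*(-1/393754) + 324256/411 = 3256/5321 + 324256/411 = 1726704392/2186931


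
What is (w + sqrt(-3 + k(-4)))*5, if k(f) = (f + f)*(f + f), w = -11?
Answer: -55 + 5*sqrt(61) ≈ -15.949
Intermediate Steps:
k(f) = 4*f**2 (k(f) = (2*f)*(2*f) = 4*f**2)
(w + sqrt(-3 + k(-4)))*5 = (-11 + sqrt(-3 + 4*(-4)**2))*5 = (-11 + sqrt(-3 + 4*16))*5 = (-11 + sqrt(-3 + 64))*5 = (-11 + sqrt(61))*5 = -55 + 5*sqrt(61)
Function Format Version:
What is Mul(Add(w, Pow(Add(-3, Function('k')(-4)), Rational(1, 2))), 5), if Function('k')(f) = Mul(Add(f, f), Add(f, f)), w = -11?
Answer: Add(-55, Mul(5, Pow(61, Rational(1, 2)))) ≈ -15.949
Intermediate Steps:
Function('k')(f) = Mul(4, Pow(f, 2)) (Function('k')(f) = Mul(Mul(2, f), Mul(2, f)) = Mul(4, Pow(f, 2)))
Mul(Add(w, Pow(Add(-3, Function('k')(-4)), Rational(1, 2))), 5) = Mul(Add(-11, Pow(Add(-3, Mul(4, Pow(-4, 2))), Rational(1, 2))), 5) = Mul(Add(-11, Pow(Add(-3, Mul(4, 16)), Rational(1, 2))), 5) = Mul(Add(-11, Pow(Add(-3, 64), Rational(1, 2))), 5) = Mul(Add(-11, Pow(61, Rational(1, 2))), 5) = Add(-55, Mul(5, Pow(61, Rational(1, 2))))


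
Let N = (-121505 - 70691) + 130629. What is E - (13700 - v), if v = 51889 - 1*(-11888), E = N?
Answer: -11490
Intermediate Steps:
N = -61567 (N = -192196 + 130629 = -61567)
E = -61567
v = 63777 (v = 51889 + 11888 = 63777)
E - (13700 - v) = -61567 - (13700 - 1*63777) = -61567 - (13700 - 63777) = -61567 - 1*(-50077) = -61567 + 50077 = -11490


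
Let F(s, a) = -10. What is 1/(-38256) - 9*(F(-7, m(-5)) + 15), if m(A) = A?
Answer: -1721521/38256 ≈ -45.000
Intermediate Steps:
1/(-38256) - 9*(F(-7, m(-5)) + 15) = 1/(-38256) - 9*(-10 + 15) = -1/38256 - 9*5 = -1/38256 - 45 = -1721521/38256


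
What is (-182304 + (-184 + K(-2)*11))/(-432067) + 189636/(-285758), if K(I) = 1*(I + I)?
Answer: -14887739178/61733300893 ≈ -0.24116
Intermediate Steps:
K(I) = 2*I (K(I) = 1*(2*I) = 2*I)
(-182304 + (-184 + K(-2)*11))/(-432067) + 189636/(-285758) = (-182304 + (-184 + (2*(-2))*11))/(-432067) + 189636/(-285758) = (-182304 + (-184 - 4*11))*(-1/432067) + 189636*(-1/285758) = (-182304 + (-184 - 44))*(-1/432067) - 94818/142879 = (-182304 - 228)*(-1/432067) - 94818/142879 = -182532*(-1/432067) - 94818/142879 = 182532/432067 - 94818/142879 = -14887739178/61733300893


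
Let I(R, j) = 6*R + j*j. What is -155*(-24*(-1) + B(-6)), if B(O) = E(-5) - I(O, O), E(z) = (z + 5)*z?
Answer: -3720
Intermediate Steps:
I(R, j) = j² + 6*R (I(R, j) = 6*R + j² = j² + 6*R)
E(z) = z*(5 + z) (E(z) = (5 + z)*z = z*(5 + z))
B(O) = -O² - 6*O (B(O) = -5*(5 - 5) - (O² + 6*O) = -5*0 + (-O² - 6*O) = 0 + (-O² - 6*O) = -O² - 6*O)
-155*(-24*(-1) + B(-6)) = -155*(-24*(-1) - 6*(-6 - 1*(-6))) = -155*(24 - 6*(-6 + 6)) = -155*(24 - 6*0) = -155*(24 + 0) = -155*24 = -3720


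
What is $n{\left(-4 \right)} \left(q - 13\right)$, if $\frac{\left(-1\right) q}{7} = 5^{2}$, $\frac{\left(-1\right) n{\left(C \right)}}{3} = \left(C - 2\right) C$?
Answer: $13536$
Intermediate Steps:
$n{\left(C \right)} = - 3 C \left(-2 + C\right)$ ($n{\left(C \right)} = - 3 \left(C - 2\right) C = - 3 \left(-2 + C\right) C = - 3 C \left(-2 + C\right)$)
$q = -175$ ($q = - 7 \cdot 5^{2} = \left(-7\right) 25 = -175$)
$n{\left(-4 \right)} \left(q - 13\right) = 3 \left(-4\right) \left(2 - -4\right) \left(-175 - 13\right) = 3 \left(-4\right) \left(2 + 4\right) \left(-188\right) = 3 \left(-4\right) 6 \left(-188\right) = \left(-72\right) \left(-188\right) = 13536$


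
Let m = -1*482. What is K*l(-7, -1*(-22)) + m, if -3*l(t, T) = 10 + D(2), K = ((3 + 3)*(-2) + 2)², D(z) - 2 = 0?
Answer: -882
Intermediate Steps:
D(z) = 2 (D(z) = 2 + 0 = 2)
m = -482
K = 100 (K = (6*(-2) + 2)² = (-12 + 2)² = (-10)² = 100)
l(t, T) = -4 (l(t, T) = -(10 + 2)/3 = -⅓*12 = -4)
K*l(-7, -1*(-22)) + m = 100*(-4) - 482 = -400 - 482 = -882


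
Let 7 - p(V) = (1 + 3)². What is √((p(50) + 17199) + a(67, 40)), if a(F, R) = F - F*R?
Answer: √14577 ≈ 120.74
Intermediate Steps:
a(F, R) = F - F*R
p(V) = -9 (p(V) = 7 - (1 + 3)² = 7 - 1*4² = 7 - 1*16 = 7 - 16 = -9)
√((p(50) + 17199) + a(67, 40)) = √((-9 + 17199) + 67*(1 - 1*40)) = √(17190 + 67*(1 - 40)) = √(17190 + 67*(-39)) = √(17190 - 2613) = √14577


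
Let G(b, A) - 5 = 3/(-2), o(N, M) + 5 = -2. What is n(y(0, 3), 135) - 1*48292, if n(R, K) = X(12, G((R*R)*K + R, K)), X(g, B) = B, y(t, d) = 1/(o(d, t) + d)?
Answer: -96577/2 ≈ -48289.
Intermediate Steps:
o(N, M) = -7 (o(N, M) = -5 - 2 = -7)
y(t, d) = 1/(-7 + d)
G(b, A) = 7/2 (G(b, A) = 5 + 3/(-2) = 5 + 3*(-½) = 5 - 3/2 = 7/2)
n(R, K) = 7/2
n(y(0, 3), 135) - 1*48292 = 7/2 - 1*48292 = 7/2 - 48292 = -96577/2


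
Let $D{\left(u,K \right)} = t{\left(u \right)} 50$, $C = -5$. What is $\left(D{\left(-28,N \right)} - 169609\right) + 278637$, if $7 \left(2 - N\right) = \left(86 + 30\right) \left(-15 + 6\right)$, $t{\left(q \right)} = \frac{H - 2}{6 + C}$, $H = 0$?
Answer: $108928$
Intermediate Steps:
$t{\left(q \right)} = -2$ ($t{\left(q \right)} = \frac{0 - 2}{6 - 5} = - \frac{2}{1} = \left(-2\right) 1 = -2$)
$N = \frac{1058}{7}$ ($N = 2 - \frac{\left(86 + 30\right) \left(-15 + 6\right)}{7} = 2 - \frac{116 \left(-9\right)}{7} = 2 - - \frac{1044}{7} = 2 + \frac{1044}{7} = \frac{1058}{7} \approx 151.14$)
$D{\left(u,K \right)} = -100$ ($D{\left(u,K \right)} = \left(-2\right) 50 = -100$)
$\left(D{\left(-28,N \right)} - 169609\right) + 278637 = \left(-100 - 169609\right) + 278637 = -169709 + 278637 = 108928$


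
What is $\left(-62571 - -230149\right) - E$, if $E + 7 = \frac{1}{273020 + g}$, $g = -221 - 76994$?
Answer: $\frac{32813980924}{195805} \approx 1.6759 \cdot 10^{5}$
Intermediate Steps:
$g = -77215$ ($g = -221 - 76994 = -77215$)
$E = - \frac{1370634}{195805}$ ($E = -7 + \frac{1}{273020 - 77215} = -7 + \frac{1}{195805} = - \frac{1370634}{195805} \approx -7.0$)
$\left(-62571 - -230149\right) - E = \left(-62571 - -230149\right) - - \frac{1370634}{195805} = \left(-62571 + 230149\right) + \frac{1370634}{195805} = 167578 + \frac{1370634}{195805} = \frac{32813980924}{195805}$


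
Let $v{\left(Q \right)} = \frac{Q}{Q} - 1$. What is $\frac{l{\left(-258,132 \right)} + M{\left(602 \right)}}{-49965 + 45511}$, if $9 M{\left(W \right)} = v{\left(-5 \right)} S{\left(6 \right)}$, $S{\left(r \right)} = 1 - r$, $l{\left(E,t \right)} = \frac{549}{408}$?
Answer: $- \frac{183}{605744} \approx -0.00030211$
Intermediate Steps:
$l{\left(E,t \right)} = \frac{183}{136}$ ($l{\left(E,t \right)} = 549 \cdot \frac{1}{408} = \frac{183}{136}$)
$v{\left(Q \right)} = 0$ ($v{\left(Q \right)} = 1 - 1 = 0$)
$M{\left(W \right)} = 0$ ($M{\left(W \right)} = \frac{0 \left(1 - 6\right)}{9} = \frac{0 \left(-5\right)}{9} = \frac{1}{9} \cdot 0 = 0$)
$\frac{l{\left(-258,132 \right)} + M{\left(602 \right)}}{-49965 + 45511} = \frac{\frac{183}{136} + 0}{-49965 + 45511} = \frac{183}{136 \left(-4454\right)} = \frac{183}{136} \left(- \frac{1}{4454}\right) = - \frac{183}{605744}$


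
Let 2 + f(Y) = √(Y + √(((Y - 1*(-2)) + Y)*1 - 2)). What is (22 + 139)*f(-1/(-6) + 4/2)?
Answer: -322 + 161*√(78 + 12*√39)/6 ≈ 9.8449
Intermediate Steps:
f(Y) = -2 + √(Y + √2*√Y) (f(Y) = -2 + √(Y + √(((Y - 1*(-2)) + Y)*1 - 2)) = -2 + √(Y + √(((Y + 2) + Y)*1 - 2)) = -2 + √(Y + √(((2 + Y) + Y)*1 - 2)) = -2 + √(Y + √((2 + 2*Y)*1 - 2)) = -2 + √(Y + √((2 + 2*Y) - 2)) = -2 + √(Y + √(2*Y)) = -2 + √(Y + √2*√Y))
(22 + 139)*f(-1/(-6) + 4/2) = (22 + 139)*(-2 + √((-1/(-6) + 4/2) + √2*√(-1/(-6) + 4/2))) = 161*(-2 + √((-1*(-⅙) + 4*(½)) + √2*√(-1*(-⅙) + 4*(½)))) = 161*(-2 + √((⅙ + 2) + √2*√(⅙ + 2))) = 161*(-2 + √(13/6 + √2*√(13/6))) = 161*(-2 + √(13/6 + √2*(√78/6))) = 161*(-2 + √(13/6 + √39/3)) = -322 + 161*√(13/6 + √39/3)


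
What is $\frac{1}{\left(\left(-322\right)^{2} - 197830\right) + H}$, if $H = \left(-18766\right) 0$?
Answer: $- \frac{1}{94146} \approx -1.0622 \cdot 10^{-5}$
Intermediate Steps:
$H = 0$
$\frac{1}{\left(\left(-322\right)^{2} - 197830\right) + H} = \frac{1}{\left(\left(-322\right)^{2} - 197830\right) + 0} = \frac{1}{\left(103684 - 197830\right) + 0} = \frac{1}{-94146 + 0} = \frac{1}{-94146} = - \frac{1}{94146}$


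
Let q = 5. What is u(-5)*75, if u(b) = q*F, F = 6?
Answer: 2250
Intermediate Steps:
u(b) = 30 (u(b) = 5*6 = 30)
u(-5)*75 = 30*75 = 2250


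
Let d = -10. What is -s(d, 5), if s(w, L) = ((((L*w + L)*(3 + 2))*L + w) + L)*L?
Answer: 5650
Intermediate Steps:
s(w, L) = L*(L + w + L*(5*L + 5*L*w)) (s(w, L) = ((((L + L*w)*5)*L + w) + L)*L = (((5*L + 5*L*w)*L + w) + L)*L = ((L*(5*L + 5*L*w) + w) + L)*L = ((w + L*(5*L + 5*L*w)) + L)*L = (L + w + L*(5*L + 5*L*w))*L = L*(L + w + L*(5*L + 5*L*w)))
-s(d, 5) = -5*(5 - 10 + 5*5² + 5*(-10)*5²) = -5*(5 - 10 + 5*25 + 5*(-10)*25) = -5*(5 - 10 + 125 - 1250) = -5*(-1130) = -1*(-5650) = 5650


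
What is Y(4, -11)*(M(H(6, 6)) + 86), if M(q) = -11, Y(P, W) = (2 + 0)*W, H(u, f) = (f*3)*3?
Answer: -1650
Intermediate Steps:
H(u, f) = 9*f (H(u, f) = (3*f)*3 = 9*f)
Y(P, W) = 2*W
Y(4, -11)*(M(H(6, 6)) + 86) = (2*(-11))*(-11 + 86) = -22*75 = -1650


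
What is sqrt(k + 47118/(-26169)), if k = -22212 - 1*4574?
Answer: 4*I*sqrt(127393954402)/8723 ≈ 163.67*I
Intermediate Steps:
k = -26786 (k = -22212 - 4574 = -26786)
sqrt(k + 47118/(-26169)) = sqrt(-26786 + 47118/(-26169)) = sqrt(-26786 + 47118*(-1/26169)) = sqrt(-26786 - 15706/8723) = sqrt(-233669984/8723) = 4*I*sqrt(127393954402)/8723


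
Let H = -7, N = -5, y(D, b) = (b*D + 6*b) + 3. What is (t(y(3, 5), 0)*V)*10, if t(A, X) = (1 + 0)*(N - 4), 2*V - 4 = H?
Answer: 135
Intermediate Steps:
y(D, b) = 3 + 6*b + D*b (y(D, b) = (D*b + 6*b) + 3 = (6*b + D*b) + 3 = 3 + 6*b + D*b)
V = -3/2 (V = 2 + (1/2)*(-7) = 2 - 7/2 = -3/2 ≈ -1.5000)
t(A, X) = -9 (t(A, X) = (1 + 0)*(-5 - 4) = 1*(-9) = -9)
(t(y(3, 5), 0)*V)*10 = -9*(-3/2)*10 = (27/2)*10 = 135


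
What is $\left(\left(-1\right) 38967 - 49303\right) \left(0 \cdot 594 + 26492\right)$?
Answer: $-2338448840$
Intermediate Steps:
$\left(\left(-1\right) 38967 - 49303\right) \left(0 \cdot 594 + 26492\right) = \left(-38967 - 49303\right) \left(0 + 26492\right) = \left(-88270\right) 26492 = -2338448840$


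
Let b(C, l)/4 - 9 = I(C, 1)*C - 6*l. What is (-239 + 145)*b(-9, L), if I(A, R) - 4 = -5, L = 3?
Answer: 0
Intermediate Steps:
I(A, R) = -1 (I(A, R) = 4 - 5 = -1)
b(C, l) = 36 - 24*l - 4*C (b(C, l) = 36 + 4*(-C - 6*l) = 36 + (-24*l - 4*C) = 36 - 24*l - 4*C)
(-239 + 145)*b(-9, L) = (-239 + 145)*(36 - 24*3 - 4*(-9)) = -94*(36 - 72 + 36) = -94*0 = 0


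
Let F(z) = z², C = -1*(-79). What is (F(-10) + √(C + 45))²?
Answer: 10124 + 400*√31 ≈ 12351.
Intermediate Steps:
C = 79
(F(-10) + √(C + 45))² = ((-10)² + √(79 + 45))² = (100 + √124)² = (100 + 2*√31)²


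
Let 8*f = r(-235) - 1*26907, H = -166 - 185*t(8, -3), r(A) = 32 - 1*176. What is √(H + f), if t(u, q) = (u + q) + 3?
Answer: I*√80438/4 ≈ 70.904*I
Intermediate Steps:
r(A) = -144 (r(A) = 32 - 176 = -144)
t(u, q) = 3 + q + u (t(u, q) = (q + u) + 3 = 3 + q + u)
H = -1646 (H = -166 - 185*(3 - 3 + 8) = -166 - 185*8 = -166 - 1480 = -1646)
f = -27051/8 (f = (-144 - 1*26907)/8 = (-144 - 26907)/8 = (⅛)*(-27051) = -27051/8 ≈ -3381.4)
√(H + f) = √(-1646 - 27051/8) = √(-40219/8) = I*√80438/4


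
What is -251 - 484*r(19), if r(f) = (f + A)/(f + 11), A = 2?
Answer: -2949/5 ≈ -589.80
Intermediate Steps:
r(f) = (2 + f)/(11 + f) (r(f) = (f + 2)/(f + 11) = (2 + f)/(11 + f))
-251 - 484*r(19) = -251 - 484*(2 + 19)/(11 + 19) = -251 - 484*21/30 = -251 - 242*21/15 = -251 - 484*7/10 = -251 - 1694/5 = -2949/5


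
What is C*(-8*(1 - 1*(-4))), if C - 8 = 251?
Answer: -10360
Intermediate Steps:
C = 259 (C = 8 + 251 = 259)
C*(-8*(1 - 1*(-4))) = 259*(-8*(1 - 1*(-4))) = 259*(-8*(1 + 4)) = 259*(-8*5) = 259*(-40) = -10360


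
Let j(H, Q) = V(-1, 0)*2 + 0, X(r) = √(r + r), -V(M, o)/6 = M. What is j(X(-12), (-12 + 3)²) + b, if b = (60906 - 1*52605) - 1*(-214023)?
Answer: 222336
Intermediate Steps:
V(M, o) = -6*M
X(r) = √2*√r (X(r) = √(2*r) = √2*√r)
j(H, Q) = 12 (j(H, Q) = -6*(-1)*2 + 0 = 6*2 + 0 = 12 + 0 = 12)
b = 222324 (b = (60906 - 52605) + 214023 = 8301 + 214023 = 222324)
j(X(-12), (-12 + 3)²) + b = 12 + 222324 = 222336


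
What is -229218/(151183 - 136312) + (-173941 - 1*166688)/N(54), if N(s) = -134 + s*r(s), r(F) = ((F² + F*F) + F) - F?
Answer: -25740648317/1560433858 ≈ -16.496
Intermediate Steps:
r(F) = 2*F² (r(F) = ((F² + F²) + F) - F = (2*F² + F) - F = (F + 2*F²) - F = 2*F²)
N(s) = -134 + 2*s³ (N(s) = -134 + s*(2*s²) = -134 + 2*s³)
-229218/(151183 - 136312) + (-173941 - 1*166688)/N(54) = -229218/(151183 - 136312) + (-173941 - 1*166688)/(-134 + 2*54³) = -229218/14871 + (-173941 - 166688)/(-134 + 2*157464) = -229218*1/14871 - 340629/(-134 + 314928) = -76406/4957 - 340629/314794 = -25740648317/1560433858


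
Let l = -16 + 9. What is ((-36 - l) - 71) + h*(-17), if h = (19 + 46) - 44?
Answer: -457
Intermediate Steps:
h = 21 (h = 65 - 44 = 21)
l = -7
((-36 - l) - 71) + h*(-17) = ((-36 - 1*(-7)) - 71) + 21*(-17) = ((-36 + 7) - 71) - 357 = (-29 - 71) - 357 = -100 - 357 = -457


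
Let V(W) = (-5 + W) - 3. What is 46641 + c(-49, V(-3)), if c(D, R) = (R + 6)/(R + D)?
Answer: 559693/12 ≈ 46641.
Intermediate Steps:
V(W) = -8 + W
c(D, R) = (6 + R)/(D + R)
46641 + c(-49, V(-3)) = 46641 + (6 + (-8 - 3))/(-49 + (-8 - 3)) = 46641 + (6 - 11)/(-49 - 11) = 46641 - 5/(-60) = 46641 - 1/60*(-5) = 46641 + 1/12 = 559693/12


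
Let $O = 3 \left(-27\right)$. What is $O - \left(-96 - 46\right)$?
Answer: $61$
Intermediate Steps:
$O = -81$
$O - \left(-96 - 46\right) = -81 - \left(-96 - 46\right) = -81 - -142 = -81 + 142 = 61$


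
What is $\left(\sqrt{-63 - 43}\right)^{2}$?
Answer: $-106$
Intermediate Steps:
$\left(\sqrt{-63 - 43}\right)^{2} = \left(\sqrt{-106}\right)^{2} = \left(i \sqrt{106}\right)^{2} = -106$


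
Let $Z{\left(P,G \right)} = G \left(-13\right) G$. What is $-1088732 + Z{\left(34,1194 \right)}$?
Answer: $-19622000$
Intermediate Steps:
$Z{\left(P,G \right)} = - 13 G^{2}$ ($Z{\left(P,G \right)} = - 13 G G = - 13 G^{2}$)
$-1088732 + Z{\left(34,1194 \right)} = -1088732 - 13 \cdot 1194^{2} = -1088732 - 18533268 = -19622000$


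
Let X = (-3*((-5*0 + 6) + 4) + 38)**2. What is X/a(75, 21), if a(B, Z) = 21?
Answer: 64/21 ≈ 3.0476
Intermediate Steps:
X = 64 (X = (-3*((0 + 6) + 4) + 38)**2 = (-3*(6 + 4) + 38)**2 = (-3*10 + 38)**2 = (-30 + 38)**2 = 8**2 = 64)
X/a(75, 21) = 64/21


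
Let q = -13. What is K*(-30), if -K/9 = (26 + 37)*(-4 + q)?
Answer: -289170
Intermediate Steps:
K = 9639 (K = -9*(26 + 37)*(-4 - 13) = -567*(-17) = -9*(-1071) = 9639)
K*(-30) = 9639*(-30) = -289170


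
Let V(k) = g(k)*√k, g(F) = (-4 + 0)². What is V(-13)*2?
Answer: 32*I*√13 ≈ 115.38*I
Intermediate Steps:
g(F) = 16 (g(F) = (-4)² = 16)
V(k) = 16*√k
V(-13)*2 = (16*√(-13))*2 = (16*(I*√13))*2 = (16*I*√13)*2 = 32*I*√13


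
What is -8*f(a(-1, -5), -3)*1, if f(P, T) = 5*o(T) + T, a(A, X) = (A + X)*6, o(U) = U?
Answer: 144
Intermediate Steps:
a(A, X) = 6*A + 6*X
f(P, T) = 6*T (f(P, T) = 5*T + T = 6*T)
-8*f(a(-1, -5), -3)*1 = -48*(-3)*1 = -8*(-18)*1 = 144*1 = 144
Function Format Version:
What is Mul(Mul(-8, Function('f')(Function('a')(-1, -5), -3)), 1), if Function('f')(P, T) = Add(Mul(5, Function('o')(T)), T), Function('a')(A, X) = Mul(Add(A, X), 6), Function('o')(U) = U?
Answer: 144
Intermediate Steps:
Function('a')(A, X) = Add(Mul(6, A), Mul(6, X))
Function('f')(P, T) = Mul(6, T) (Function('f')(P, T) = Add(Mul(5, T), T) = Mul(6, T))
Mul(Mul(-8, Function('f')(Function('a')(-1, -5), -3)), 1) = Mul(Mul(-8, Mul(6, -3)), 1) = Mul(Mul(-8, -18), 1) = Mul(144, 1) = 144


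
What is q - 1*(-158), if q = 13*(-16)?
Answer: -50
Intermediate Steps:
q = -208
q - 1*(-158) = -208 - 1*(-158) = -208 + 158 = -50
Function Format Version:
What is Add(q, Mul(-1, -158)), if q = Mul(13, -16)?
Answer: -50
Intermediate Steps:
q = -208
Add(q, Mul(-1, -158)) = Add(-208, Mul(-1, -158)) = Add(-208, 158) = -50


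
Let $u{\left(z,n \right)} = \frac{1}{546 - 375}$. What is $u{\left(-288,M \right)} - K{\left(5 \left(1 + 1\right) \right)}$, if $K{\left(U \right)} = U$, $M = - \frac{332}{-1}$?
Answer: $- \frac{1709}{171} \approx -9.9942$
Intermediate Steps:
$M = 332$ ($M = \left(-332\right) \left(-1\right) = 332$)
$u{\left(z,n \right)} = \frac{1}{171}$
$u{\left(-288,M \right)} - K{\left(5 \left(1 + 1\right) \right)} = \frac{1}{171} - 5 \left(1 + 1\right) = \frac{1}{171} - 5 \cdot 2 = \frac{1}{171} - 10 = - \frac{1709}{171}$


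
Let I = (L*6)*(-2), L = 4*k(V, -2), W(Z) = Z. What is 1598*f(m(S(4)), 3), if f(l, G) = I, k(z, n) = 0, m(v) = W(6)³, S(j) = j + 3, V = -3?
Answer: 0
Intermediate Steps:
S(j) = 3 + j
m(v) = 216 (m(v) = 6³ = 216)
L = 0 (L = 4*0 = 0)
I = 0 (I = (0*6)*(-2) = 0*(-2) = 0)
f(l, G) = 0
1598*f(m(S(4)), 3) = 1598*0 = 0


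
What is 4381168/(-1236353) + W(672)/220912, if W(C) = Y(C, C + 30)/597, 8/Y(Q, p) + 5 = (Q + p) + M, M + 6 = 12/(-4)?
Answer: -98227358872335487/27719477962364640 ≈ -3.5436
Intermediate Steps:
M = -9 (M = -6 + 12/(-4) = -6 + 12*(-¼) = -6 - 3 = -9)
Y(Q, p) = 8/(-14 + Q + p) (Y(Q, p) = 8/(-5 + ((Q + p) - 9)) = 8/(-5 + (-9 + Q + p)) = 8/(-14 + Q + p))
W(C) = 8/(597*(16 + 2*C)) (W(C) = (8/(-14 + C + (C + 30)))/597 = (8/(-14 + C + (30 + C)))*(1/597) = (8/(16 + 2*C))*(1/597) = 8/(597*(16 + 2*C)))
4381168/(-1236353) + W(672)/220912 = 4381168/(-1236353) + (4/(597*(8 + 672)))/220912 = 4381168*(-1/1236353) + ((4/597)/680)*(1/220912) = -4381168/1236353 + ((4/597)*(1/680))*(1/220912) = -4381168/1236353 + (1/101490)*(1/220912) = -4381168/1236353 + 1/22420358880 = -98227358872335487/27719477962364640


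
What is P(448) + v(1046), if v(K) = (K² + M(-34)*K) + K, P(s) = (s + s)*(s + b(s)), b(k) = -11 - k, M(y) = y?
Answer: 1049742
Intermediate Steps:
P(s) = -22*s (P(s) = (s + s)*(s + (-11 - s)) = (2*s)*(-11) = -22*s)
v(K) = K² - 33*K (v(K) = (K² - 34*K) + K = K² - 33*K)
P(448) + v(1046) = -22*448 + 1046*(-33 + 1046) = -9856 + 1046*1013 = -9856 + 1059598 = 1049742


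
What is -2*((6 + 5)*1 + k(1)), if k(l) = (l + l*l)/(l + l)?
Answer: -24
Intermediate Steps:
k(l) = (l + l²)/(2*l) (k(l) = (l + l²)/((2*l)) = (l + l²)*(1/(2*l)) = (l + l²)/(2*l))
-2*((6 + 5)*1 + k(1)) = -2*((6 + 5)*1 + (½ + (½)*1)) = -2*(11*1 + (½ + ½)) = -2*(11 + 1) = -2*12 = -24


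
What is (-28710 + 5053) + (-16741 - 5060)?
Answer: -45458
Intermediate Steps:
(-28710 + 5053) + (-16741 - 5060) = -23657 - 21801 = -45458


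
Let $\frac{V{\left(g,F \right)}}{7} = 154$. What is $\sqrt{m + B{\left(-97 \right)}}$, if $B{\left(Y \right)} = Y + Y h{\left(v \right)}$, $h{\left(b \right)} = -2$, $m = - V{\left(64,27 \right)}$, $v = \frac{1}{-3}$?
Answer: $3 i \sqrt{109} \approx 31.321 i$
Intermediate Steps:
$V{\left(g,F \right)} = 1078$ ($V{\left(g,F \right)} = 7 \cdot 154 = 1078$)
$v = - \frac{1}{3} \approx -0.33333$
$m = -1078$ ($m = \left(-1\right) 1078 = -1078$)
$B{\left(Y \right)} = - Y$ ($B{\left(Y \right)} = Y + Y \left(-2\right) = Y - 2 Y = - Y$)
$\sqrt{m + B{\left(-97 \right)}} = \sqrt{-1078 - -97} = \sqrt{-1078 + 97} = \sqrt{-981} = 3 i \sqrt{109}$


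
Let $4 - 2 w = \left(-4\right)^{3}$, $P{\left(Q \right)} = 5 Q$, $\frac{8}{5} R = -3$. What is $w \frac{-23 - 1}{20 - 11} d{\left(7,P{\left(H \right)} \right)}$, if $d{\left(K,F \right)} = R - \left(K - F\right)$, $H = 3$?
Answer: $- \frac{1666}{3} \approx -555.33$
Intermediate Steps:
$R = - \frac{15}{8}$ ($R = \frac{5}{8} \left(-3\right) = - \frac{15}{8} \approx -1.875$)
$d{\left(K,F \right)} = - \frac{15}{8} + F - K$ ($d{\left(K,F \right)} = - \frac{15}{8} - \left(K - F\right) = - \frac{15}{8} + \left(F - K\right) = - \frac{15}{8} + F - K$)
$w = 34$ ($w = 2 - \frac{\left(-4\right)^{3}}{2} = 2 - -32 = 2 + 32 = 34$)
$w \frac{-23 - 1}{20 - 11} d{\left(7,P{\left(H \right)} \right)} = 34 \frac{-23 - 1}{20 - 11} \left(- \frac{15}{8} + 5 \cdot 3 - 7\right) = 34 \left(- \frac{24}{9}\right) \left(- \frac{15}{8} + 15 - 7\right) = 34 \left(\left(-24\right) \frac{1}{9}\right) \frac{49}{8} = 34 \left(- \frac{8}{3}\right) \frac{49}{8} = \left(- \frac{272}{3}\right) \frac{49}{8} = - \frac{1666}{3}$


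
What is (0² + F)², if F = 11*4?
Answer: 1936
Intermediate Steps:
F = 44
(0² + F)² = (0² + 44)² = (0 + 44)² = 44² = 1936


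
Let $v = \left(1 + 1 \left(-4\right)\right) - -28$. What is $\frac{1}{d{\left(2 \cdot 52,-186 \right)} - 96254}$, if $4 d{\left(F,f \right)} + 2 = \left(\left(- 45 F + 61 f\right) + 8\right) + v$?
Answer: $- \frac{4}{401011} \approx -9.9748 \cdot 10^{-6}$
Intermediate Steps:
$v = 25$ ($v = \left(1 - 4\right) + 28 = -3 + 28 = 25$)
$d{\left(F,f \right)} = \frac{31}{4} - \frac{45 F}{4} + \frac{61 f}{4}$ ($d{\left(F,f \right)} = - \frac{1}{2} + \frac{\left(\left(- 45 F + 61 f\right) + 8\right) + 25}{4} = - \frac{1}{2} + \frac{\left(8 - 45 F + 61 f\right) + 25}{4} = - \frac{1}{2} + \frac{33 - 45 F + 61 f}{4} = - \frac{1}{2} + \left(\frac{33}{4} - \frac{45 F}{4} + \frac{61 f}{4}\right) = \frac{31}{4} - \frac{45 F}{4} + \frac{61 f}{4}$)
$\frac{1}{d{\left(2 \cdot 52,-186 \right)} - 96254} = \frac{1}{\left(\frac{31}{4} - \frac{45 \cdot 2 \cdot 52}{4} + \frac{61}{4} \left(-186\right)\right) - 96254} = \frac{1}{\left(\frac{31}{4} - 1170 - \frac{5673}{2}\right) - 96254} = \frac{1}{- \frac{15995}{4} - 96254} = \frac{1}{- \frac{401011}{4}} = - \frac{4}{401011}$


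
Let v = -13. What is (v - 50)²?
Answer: 3969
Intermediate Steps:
(v - 50)² = (-13 - 50)² = (-63)² = 3969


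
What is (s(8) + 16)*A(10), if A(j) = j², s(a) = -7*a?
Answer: -4000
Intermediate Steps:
(s(8) + 16)*A(10) = (-7*8 + 16)*10² = (-56 + 16)*100 = -40*100 = -4000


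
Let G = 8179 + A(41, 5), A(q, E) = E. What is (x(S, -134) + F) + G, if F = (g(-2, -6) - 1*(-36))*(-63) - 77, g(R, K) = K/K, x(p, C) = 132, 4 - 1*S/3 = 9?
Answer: 5908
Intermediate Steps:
S = -15 (S = 12 - 3*9 = 12 - 27 = -15)
g(R, K) = 1
F = -2408 (F = (1 - 1*(-36))*(-63) - 77 = (1 + 36)*(-63) - 77 = 37*(-63) - 77 = -2331 - 77 = -2408)
G = 8184 (G = 8179 + 5 = 8184)
(x(S, -134) + F) + G = (132 - 2408) + 8184 = -2276 + 8184 = 5908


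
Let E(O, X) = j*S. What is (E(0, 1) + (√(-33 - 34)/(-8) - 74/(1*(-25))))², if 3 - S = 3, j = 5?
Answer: 308589/40000 - 37*I*√67/50 ≈ 7.7147 - 6.0572*I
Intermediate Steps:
S = 0 (S = 3 - 1*3 = 3 - 3 = 0)
E(O, X) = 0 (E(O, X) = 5*0 = 0)
(E(0, 1) + (√(-33 - 34)/(-8) - 74/(1*(-25))))² = (0 + (√(-33 - 34)/(-8) - 74/(1*(-25))))² = (0 + (√(-67)*(-⅛) - 74/(-25)))² = (0 + ((I*√67)*(-⅛) - 74*(-1/25)))² = (0 + (-I*√67/8 + 74/25))² = (0 + (74/25 - I*√67/8))² = (74/25 - I*√67/8)²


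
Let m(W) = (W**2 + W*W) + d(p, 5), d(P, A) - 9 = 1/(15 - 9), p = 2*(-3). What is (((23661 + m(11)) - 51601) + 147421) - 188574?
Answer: -413051/6 ≈ -68842.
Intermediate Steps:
p = -6
d(P, A) = 55/6 (d(P, A) = 9 + 1/(15 - 9) = 9 + 1/6 = 55/6)
m(W) = 55/6 + 2*W**2 (m(W) = (W**2 + W*W) + 55/6 = (W**2 + W**2) + 55/6 = 2*W**2 + 55/6 = 55/6 + 2*W**2)
(((23661 + m(11)) - 51601) + 147421) - 188574 = (((23661 + (55/6 + 2*11**2)) - 51601) + 147421) - 188574 = (((23661 + (55/6 + 2*121)) - 51601) + 147421) - 188574 = (((23661 + (55/6 + 242)) - 51601) + 147421) - 188574 = (((23661 + 1507/6) - 51601) + 147421) - 188574 = ((143473/6 - 51601) + 147421) - 188574 = (-166133/6 + 147421) - 188574 = 718393/6 - 188574 = -413051/6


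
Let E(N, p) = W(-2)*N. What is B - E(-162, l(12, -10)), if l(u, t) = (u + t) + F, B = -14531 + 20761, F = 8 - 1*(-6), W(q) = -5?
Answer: 5420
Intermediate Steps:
F = 14 (F = 8 + 6 = 14)
B = 6230
l(u, t) = 14 + t + u (l(u, t) = (u + t) + 14 = (t + u) + 14 = 14 + t + u)
E(N, p) = -5*N
B - E(-162, l(12, -10)) = 6230 - (-5)*(-162) = 6230 - 1*810 = 6230 - 810 = 5420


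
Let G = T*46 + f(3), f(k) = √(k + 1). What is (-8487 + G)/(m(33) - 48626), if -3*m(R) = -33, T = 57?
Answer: 5863/48615 ≈ 0.12060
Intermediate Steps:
f(k) = √(1 + k)
m(R) = 11 (m(R) = -⅓*(-33) = 11)
G = 2624 (G = 57*46 + √(1 + 3) = 2622 + √4 = 2622 + 2 = 2624)
(-8487 + G)/(m(33) - 48626) = (-8487 + 2624)/(11 - 48626) = -5863/(-48615) = -5863*(-1/48615) = 5863/48615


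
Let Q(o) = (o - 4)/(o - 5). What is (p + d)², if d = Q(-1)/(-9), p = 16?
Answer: 737881/2916 ≈ 253.05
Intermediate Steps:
Q(o) = (-4 + o)/(-5 + o)
d = -5/54 (d = ((-4 - 1)/(-5 - 1))/(-9) = (-5/(-6))*(-⅑) = -⅙*(-5)*(-⅑) = (⅚)*(-⅑) = -5/54 ≈ -0.092593)
(p + d)² = (16 - 5/54)² = (859/54)² = 737881/2916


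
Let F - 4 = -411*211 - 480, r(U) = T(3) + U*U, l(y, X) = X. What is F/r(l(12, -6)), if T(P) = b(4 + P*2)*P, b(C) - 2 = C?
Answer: -87197/72 ≈ -1211.1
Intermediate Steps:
b(C) = 2 + C
T(P) = P*(6 + 2*P) (T(P) = (2 + (4 + P*2))*P = (2 + (4 + 2*P))*P = (6 + 2*P)*P = P*(6 + 2*P))
r(U) = 36 + U² (r(U) = 2*3*(3 + 3) + U*U = 2*3*6 + U² = 36 + U²)
F = -87197 (F = 4 + (-411*211 - 480) = 4 + (-86721 - 480) = 4 - 87201 = -87197)
F/r(l(12, -6)) = -87197/(36 + (-6)²) = -87197/(36 + 36) = -87197/72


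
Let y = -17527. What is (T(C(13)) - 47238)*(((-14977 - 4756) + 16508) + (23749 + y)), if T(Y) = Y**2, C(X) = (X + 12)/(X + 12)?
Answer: -141569289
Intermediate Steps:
C(X) = 1 (C(X) = (12 + X)/(12 + X) = 1)
(T(C(13)) - 47238)*(((-14977 - 4756) + 16508) + (23749 + y)) = (1**2 - 47238)*(((-14977 - 4756) + 16508) + (23749 - 17527)) = (1 - 47238)*((-19733 + 16508) + 6222) = -47237*(-3225 + 6222) = -47237*2997 = -141569289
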